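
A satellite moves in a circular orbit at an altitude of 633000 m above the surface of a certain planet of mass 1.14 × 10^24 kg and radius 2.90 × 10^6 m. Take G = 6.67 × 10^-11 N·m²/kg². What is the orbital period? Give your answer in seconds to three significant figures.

4780 s

r = R + h = 2.90 × 10^6 + 633000 = 3.533 × 10^6 m. Gravity provides the centripetal force: G M m / r² = m v² / r ⇒ v = √(GM/r) = 4639 m/s.
T = 2πr/v = 2π × 3.533 × 10^6 / 4639 = 4785 s.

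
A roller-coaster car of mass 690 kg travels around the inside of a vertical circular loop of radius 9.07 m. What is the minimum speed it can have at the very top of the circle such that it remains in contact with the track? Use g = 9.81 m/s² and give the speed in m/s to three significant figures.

At the highest point the centre is directly below, so both the weight and N act inward: N + mg = mv²/r.
At minimum speed N → 0, so mg = mv_min²/r ⇒ v_min = √(g r) = √(9.81 × 9.07) = 9.433 m/s.

9.43 m/s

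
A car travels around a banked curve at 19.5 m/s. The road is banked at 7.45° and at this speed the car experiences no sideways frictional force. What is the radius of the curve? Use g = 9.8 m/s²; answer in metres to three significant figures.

Frictionless banking: tanθ = v²/(rg), so r = v²/(g tanθ).
r = (19.5)²/(9.8 × tan 7.45°) = 380.2/(9.8 × 0.1308) = 380.2/1.281 = 296.7 m.

297 m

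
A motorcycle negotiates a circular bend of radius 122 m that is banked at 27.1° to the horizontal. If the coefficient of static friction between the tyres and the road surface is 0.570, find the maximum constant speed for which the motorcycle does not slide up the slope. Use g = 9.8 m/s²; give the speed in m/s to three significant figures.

At the maximum speed, friction acts down the slope at its limiting value f = μN. Radially (horizontal, toward centre): N sinθ + μN cosθ = mv²/r. Vertically: N cosθ − μN sinθ = mg.
Dividing: v² = r g (sinθ + μcosθ)/(cosθ − μsinθ).
sinθ + μcosθ = 0.4555 + 0.570×0.8902 = 0.9630; cosθ − μsinθ = 0.8902 − 0.570×0.4555 = 0.6306.
v² = 122 × 9.8 × 0.9630/0.6306 = 1826 m²/s², so v = 42.73 m/s.

42.7 m/s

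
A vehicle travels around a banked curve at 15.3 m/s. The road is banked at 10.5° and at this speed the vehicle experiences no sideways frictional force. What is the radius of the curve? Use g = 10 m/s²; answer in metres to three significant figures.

126 m

Frictionless banking: tanθ = v²/(rg), so r = v²/(g tanθ).
r = (15.3)²/(10.0 × tan 10.5°) = 234.1/(10.0 × 0.1853) = 234.1/1.853 = 126.3 m.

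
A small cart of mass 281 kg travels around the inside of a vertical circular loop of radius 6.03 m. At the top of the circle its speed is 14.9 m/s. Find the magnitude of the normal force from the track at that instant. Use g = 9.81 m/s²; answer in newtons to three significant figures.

At the top, both N and the weight mg point inward (toward the centre), so N + mg = mv²/r.
N = m(v²/r − g) = 281 × ((14.9)²/6.03 − 9.81) = 281 × (36.82 − 9.81) = 281 × 27.01 = 7589 N.

7590 N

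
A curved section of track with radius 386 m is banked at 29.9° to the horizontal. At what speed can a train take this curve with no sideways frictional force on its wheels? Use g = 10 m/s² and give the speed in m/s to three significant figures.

47.1 m/s

On a frictionless banked curve, N sinθ = mv²/r and N cosθ = mg, so tanθ = v²/(rg).
v = √(r g tanθ) = √(386 × 10.0 × tan 29.9°) = √(386 × 10.0 × 0.5750) = √2220 = 47.11 m/s.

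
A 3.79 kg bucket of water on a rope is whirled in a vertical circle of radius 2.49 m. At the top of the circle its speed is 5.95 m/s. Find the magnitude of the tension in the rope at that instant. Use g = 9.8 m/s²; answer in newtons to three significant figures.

At the top, both T and the weight mg point inward (toward the centre), so T + mg = mv²/r.
T = m(v²/r − g) = 3.79 × ((5.95)²/2.49 − 9.8) = 3.79 × (14.22 − 9.8) = 3.79 × 4.418 = 16.74 N.

16.7 N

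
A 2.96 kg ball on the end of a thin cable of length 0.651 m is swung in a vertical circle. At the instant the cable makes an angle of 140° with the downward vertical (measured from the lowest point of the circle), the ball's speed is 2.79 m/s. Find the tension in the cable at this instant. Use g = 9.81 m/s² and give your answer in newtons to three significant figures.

Take the radial direction toward the centre of the circle as positive. The component of the weight along the string toward the centre is −mg cos φ (φ measured from the bottom), so Newton's second law along the string gives T − mg cos φ = m v²/r.
cos 140° = -0.7660, so T = m(v²/r + g cos φ) = 2.96 × ((2.79)²/0.651 + 9.81 × -0.7660) = 2.96 × (11.96 + (-7.515)) = 2.96 × 4.442 = 13.15 N.

13.1 N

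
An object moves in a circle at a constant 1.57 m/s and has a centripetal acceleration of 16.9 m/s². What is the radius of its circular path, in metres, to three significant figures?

0.146 m

a_c = v²/r ⇒ r = v²/a_c = (1.57)²/16.9 = 2.465/16.9 = 0.1459 m.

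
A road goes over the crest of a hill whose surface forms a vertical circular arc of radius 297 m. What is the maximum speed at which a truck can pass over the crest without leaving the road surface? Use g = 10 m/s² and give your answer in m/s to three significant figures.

54.5 m/s

At the crest the centre of the circle is below the truck, so the net downward (centripetal) force is mg − N = mv²/r.
The truck leaves the road when N → 0, giving v_max = √(g r) = √(10.0 × 297) = 54.50 m/s.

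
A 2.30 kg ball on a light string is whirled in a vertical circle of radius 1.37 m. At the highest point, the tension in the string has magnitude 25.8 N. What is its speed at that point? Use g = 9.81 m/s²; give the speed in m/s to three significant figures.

5.37 m/s

At the top, T + mg = mv²/r, so v = √(r(T/m + g)) = √(1.37 × (25.8/2.30 + 9.81)) = √(1.37 × 21.03) = √28.81 = 5.367 m/s.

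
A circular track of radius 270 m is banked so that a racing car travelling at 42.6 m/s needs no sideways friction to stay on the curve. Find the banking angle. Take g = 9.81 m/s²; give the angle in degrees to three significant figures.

With no friction, the horizontal component of the normal force provides the centripetal force: N sinθ = mv²/r, while N cosθ = mg vertically.
Dividing: tanθ = v²/(r g) = (42.6)²/(270 × 9.81) = 1815/2649 = 0.6852.
θ = arctan(0.6852) = 34.42°.

34.4°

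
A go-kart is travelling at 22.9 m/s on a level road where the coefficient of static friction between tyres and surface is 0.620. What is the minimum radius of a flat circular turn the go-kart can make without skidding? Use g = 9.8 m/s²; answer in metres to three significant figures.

At the limit, μ_s m g = m v²/r, so r_min = v²/(μ_s g) = (22.9)²/(0.620 × 9.8) = 524.4/6.076 = 86.31 m.

86.3 m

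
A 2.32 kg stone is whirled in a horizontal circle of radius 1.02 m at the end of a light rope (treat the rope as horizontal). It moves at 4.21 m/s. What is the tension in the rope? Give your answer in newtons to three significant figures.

40.3 N

The tension is the only horizontal force, so it supplies the full centripetal force: T = m v²/r = 2.32 × (4.210)²/1.02 = 2.32 × 17.72/1.02 = 40.31 N.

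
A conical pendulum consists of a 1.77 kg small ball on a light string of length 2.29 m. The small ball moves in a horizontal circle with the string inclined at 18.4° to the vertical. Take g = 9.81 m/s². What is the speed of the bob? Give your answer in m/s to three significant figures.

The radius of the circle is r = L sinθ = 2.29 × sin 18.4° = 0.7228 m.
Horizontally T sinθ = mv²/r and vertically T cosθ = mg, so tanθ = v²/(rg).
v = √(r g tanθ) = √(0.7228 × 9.81 × 0.3327) = √2.359 = 1.536 m/s.

1.54 m/s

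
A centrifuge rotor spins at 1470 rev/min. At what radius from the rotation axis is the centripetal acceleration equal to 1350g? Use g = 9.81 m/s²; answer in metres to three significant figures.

0.559 m

ω = 1470 rev/min × 2π/60 = 153.9 rad/s.
a_c = ω²r = 1350g ⇒ r = 1350 × 9.81 / (153.9)² = 13240/23700 = 0.5589 m.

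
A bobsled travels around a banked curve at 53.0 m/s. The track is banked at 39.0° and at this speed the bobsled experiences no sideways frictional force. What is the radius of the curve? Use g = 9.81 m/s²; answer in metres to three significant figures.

Frictionless banking: tanθ = v²/(rg), so r = v²/(g tanθ).
r = (53.0)²/(9.81 × tan 39.0°) = 2809/(9.81 × 0.8098) = 2809/7.944 = 353.6 m.

354 m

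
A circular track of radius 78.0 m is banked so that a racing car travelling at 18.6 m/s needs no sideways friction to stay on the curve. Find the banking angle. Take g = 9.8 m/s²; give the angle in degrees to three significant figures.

24.4°

With no friction, the horizontal component of the normal force provides the centripetal force: N sinθ = mv²/r, while N cosθ = mg vertically.
Dividing: tanθ = v²/(r g) = (18.6)²/(78.0 × 9.8) = 346.0/764.4 = 0.4526.
θ = arctan(0.4526) = 24.35°.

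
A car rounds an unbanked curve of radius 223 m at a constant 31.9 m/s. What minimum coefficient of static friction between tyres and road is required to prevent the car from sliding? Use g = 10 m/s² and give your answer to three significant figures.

0.456

Friction provides the centripetal force: μ_s m g = m v²/r, so μ_s = v²/(g r) = (31.90)²/(10.0 × 223) = 1018/2230 = 0.4563.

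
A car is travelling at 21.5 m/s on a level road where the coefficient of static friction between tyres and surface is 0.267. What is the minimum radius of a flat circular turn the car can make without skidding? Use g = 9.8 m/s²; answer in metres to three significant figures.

At the limit, μ_s m g = m v²/r, so r_min = v²/(μ_s g) = (21.5)²/(0.267 × 9.8) = 462.2/2.617 = 176.7 m.

177 m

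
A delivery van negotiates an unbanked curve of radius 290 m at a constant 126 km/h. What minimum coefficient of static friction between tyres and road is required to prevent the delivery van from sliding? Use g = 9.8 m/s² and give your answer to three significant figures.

v = 126/3.6 = 35.00 m/s.
Friction provides the centripetal force: μ_s m g = m v²/r, so μ_s = v²/(g r) = (35.00)²/(9.8 × 290) = 1225/2842 = 0.4310.

0.431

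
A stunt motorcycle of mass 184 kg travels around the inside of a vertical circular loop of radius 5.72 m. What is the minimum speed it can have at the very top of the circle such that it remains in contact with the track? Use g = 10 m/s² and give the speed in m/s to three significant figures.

7.56 m/s

At the highest point the centre is directly below, so both the weight and N act inward: N + mg = mv²/r.
At minimum speed N → 0, so mg = mv_min²/r ⇒ v_min = √(g r) = √(10.0 × 5.72) = 7.563 m/s.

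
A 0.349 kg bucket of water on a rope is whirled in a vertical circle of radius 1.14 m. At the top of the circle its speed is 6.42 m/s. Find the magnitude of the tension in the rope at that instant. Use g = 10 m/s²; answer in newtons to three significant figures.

At the top, both T and the weight mg point inward (toward the centre), so T + mg = mv²/r.
T = m(v²/r − g) = 0.349 × ((6.42)²/1.14 − 10.0) = 0.349 × (36.15 − 10.0) = 0.349 × 26.15 = 9.128 N.

9.13 N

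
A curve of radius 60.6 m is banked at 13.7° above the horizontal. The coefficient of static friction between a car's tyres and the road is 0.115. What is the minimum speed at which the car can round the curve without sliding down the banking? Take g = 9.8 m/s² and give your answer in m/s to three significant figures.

At the minimum speed, friction acts up the slope at its limiting value f = μN. Radially (horizontal, toward centre): N sinθ − μN cosθ = mv²/r. Vertically: N cosθ + μN sinθ = mg.
Dividing: v² = r g (sinθ − μcosθ)/(cosθ + μsinθ).
sinθ − μcosθ = 0.2368 − 0.115×0.9715 = 0.1251; cosθ + μsinθ = 0.9715 + 0.115×0.2368 = 0.9988.
v² = 60.6 × 9.8 × 0.1251/0.9988 = 74.39 m²/s², so v = 8.625 m/s.

8.63 m/s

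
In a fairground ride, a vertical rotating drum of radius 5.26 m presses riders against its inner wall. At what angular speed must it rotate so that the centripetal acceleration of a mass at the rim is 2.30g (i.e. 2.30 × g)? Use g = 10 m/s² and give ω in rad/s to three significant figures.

Centripetal acceleration a_c = ω²r. Setting ω²r = 2.30g:
ω = √(2.30g / r) = √(2.30 × 10.0 / 5.26) = √4.373 = 2.091 rad/s.

2.09 rad/s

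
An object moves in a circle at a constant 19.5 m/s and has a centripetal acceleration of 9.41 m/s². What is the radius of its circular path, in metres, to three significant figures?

a_c = v²/r ⇒ r = v²/a_c = (19.5)²/9.41 = 380.2/9.41 = 40.41 m.

40.4 m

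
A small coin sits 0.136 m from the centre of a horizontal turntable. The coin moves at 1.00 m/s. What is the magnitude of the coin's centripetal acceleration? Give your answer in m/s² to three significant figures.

a_c = v²/r = (1.000)²/0.136 = 1.000/0.136 = 7.353 m/s².

7.35 m/s²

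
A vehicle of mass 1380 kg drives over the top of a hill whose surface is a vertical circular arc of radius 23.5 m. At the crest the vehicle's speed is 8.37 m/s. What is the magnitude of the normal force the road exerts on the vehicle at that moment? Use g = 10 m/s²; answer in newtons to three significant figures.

At the crest the centripetal acceleration points downward (toward the centre of the arc), so mg − N = mv²/r.
N = m(g − v²/r) = 1380 × (10.0 − (8.37)²/23.5) = 1380 × (10.0 − 2.981) = 1380 × 7.019 = 9686 N.

9690 N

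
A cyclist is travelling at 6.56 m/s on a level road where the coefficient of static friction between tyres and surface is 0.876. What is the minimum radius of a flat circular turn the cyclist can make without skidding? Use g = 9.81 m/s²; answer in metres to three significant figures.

5.01 m

At the limit, μ_s m g = m v²/r, so r_min = v²/(μ_s g) = (6.56)²/(0.876 × 9.81) = 43.03/8.594 = 5.008 m.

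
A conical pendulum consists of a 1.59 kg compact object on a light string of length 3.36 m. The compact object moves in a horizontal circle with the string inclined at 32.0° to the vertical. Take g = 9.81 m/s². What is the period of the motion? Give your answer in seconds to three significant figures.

3.39 s

r = L sinθ = 1.781 m. From T sinθ = mω²r and T cosθ = mg: tanθ = ω²r/g, so ω² = g tanθ / r = g/(L cosθ).
ω = √(g/(L cosθ)) = √(9.81/(3.36 × 0.8480)) = √3.443 = 1.855 rad/s.
Period = 2π/ω = 3.386 s.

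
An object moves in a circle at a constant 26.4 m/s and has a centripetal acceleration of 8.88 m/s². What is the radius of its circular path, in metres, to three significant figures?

a_c = v²/r ⇒ r = v²/a_c = (26.4)²/8.88 = 697.0/8.88 = 78.49 m.

78.5 m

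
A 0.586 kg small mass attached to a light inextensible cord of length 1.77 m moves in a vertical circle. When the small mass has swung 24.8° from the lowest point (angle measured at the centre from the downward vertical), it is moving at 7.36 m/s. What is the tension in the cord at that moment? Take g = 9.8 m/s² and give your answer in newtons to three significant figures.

23.1 N

Take the radial direction toward the centre of the circle as positive. The component of the weight along the string toward the centre is −mg cos φ (φ measured from the bottom), so Newton's second law along the string gives T − mg cos φ = m v²/r.
cos 24.8° = 0.9078, so T = m(v²/r + g cos φ) = 0.586 × ((7.36)²/1.77 + 9.8 × 0.9078) = 0.586 × (30.60 + (8.896)) = 0.586 × 39.50 = 23.15 N.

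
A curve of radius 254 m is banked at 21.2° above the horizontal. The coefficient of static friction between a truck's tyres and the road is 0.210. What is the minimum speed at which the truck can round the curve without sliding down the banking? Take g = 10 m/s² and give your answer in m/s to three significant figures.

At the minimum speed, friction acts up the slope at its limiting value f = μN. Radially (horizontal, toward centre): N sinθ − μN cosθ = mv²/r. Vertically: N cosθ + μN sinθ = mg.
Dividing: v² = r g (sinθ − μcosθ)/(cosθ + μsinθ).
sinθ − μcosθ = 0.3616 − 0.210×0.9323 = 0.1658; cosθ + μsinθ = 0.9323 + 0.210×0.3616 = 1.008.
v² = 254 × 10.0 × 0.1658/1.008 = 417.8 m²/s², so v = 20.44 m/s.

20.4 m/s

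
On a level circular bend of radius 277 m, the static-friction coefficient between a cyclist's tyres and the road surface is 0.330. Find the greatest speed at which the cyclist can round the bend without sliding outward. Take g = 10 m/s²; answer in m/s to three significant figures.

30.2 m/s

The only inward force on a level bend is static friction, so at the limit f_s = μ_s N = μ_s m g = m v²/r.
Mass cancels: v_max = √(μ_s g r) = √(0.330 × 10.0 × 277) = √914.1 = 30.23 m/s.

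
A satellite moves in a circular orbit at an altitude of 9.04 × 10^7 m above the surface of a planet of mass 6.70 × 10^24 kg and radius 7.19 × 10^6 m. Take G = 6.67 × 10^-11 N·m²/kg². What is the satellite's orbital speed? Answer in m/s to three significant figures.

2140 m/s

Orbital radius r = R + h = 7.19 × 10^6 + 9.04 × 10^7 = 9.759 × 10^7 m.
Gravity supplies the centripetal force: G M m / r² = m v² / r, so v = √(GM/r).
v = √(6.67 × 10^-11 × 6.70 × 10^24 / 9.759 × 10^7) = √(4.579 × 10^6) = 2140 m/s.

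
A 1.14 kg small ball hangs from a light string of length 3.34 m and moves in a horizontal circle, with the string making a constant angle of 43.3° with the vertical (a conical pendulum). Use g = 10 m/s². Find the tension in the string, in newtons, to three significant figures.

Vertically the bob has no acceleration, so T cosθ = mg.
T = mg/cosθ = 1.14 × 10.0 / cos 43.3° = 11.40/0.7278 = 15.66 N.

15.7 N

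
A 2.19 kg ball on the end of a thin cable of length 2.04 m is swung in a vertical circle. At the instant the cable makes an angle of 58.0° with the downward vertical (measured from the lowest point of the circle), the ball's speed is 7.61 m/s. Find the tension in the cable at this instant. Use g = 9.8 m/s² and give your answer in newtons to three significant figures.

Take the radial direction toward the centre of the circle as positive. The component of the weight along the string toward the centre is −mg cos φ (φ measured from the bottom), so Newton's second law along the string gives T − mg cos φ = m v²/r.
cos 58.0° = 0.5299, so T = m(v²/r + g cos φ) = 2.19 × ((7.61)²/2.04 + 9.8 × 0.5299) = 2.19 × (28.39 + (5.193)) = 2.19 × 33.58 = 73.54 N.

73.5 N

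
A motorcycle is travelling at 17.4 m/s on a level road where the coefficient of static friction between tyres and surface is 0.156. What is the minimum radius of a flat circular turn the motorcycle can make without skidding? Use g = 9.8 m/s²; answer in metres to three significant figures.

At the limit, μ_s m g = m v²/r, so r_min = v²/(μ_s g) = (17.4)²/(0.156 × 9.8) = 302.8/1.529 = 198.0 m.

198 m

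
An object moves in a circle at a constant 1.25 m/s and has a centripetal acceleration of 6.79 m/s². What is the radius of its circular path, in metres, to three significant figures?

0.230 m

a_c = v²/r ⇒ r = v²/a_c = (1.25)²/6.79 = 1.562/6.79 = 0.2301 m.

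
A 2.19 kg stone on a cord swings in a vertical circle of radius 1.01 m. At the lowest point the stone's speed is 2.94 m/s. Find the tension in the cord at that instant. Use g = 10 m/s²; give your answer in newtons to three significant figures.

At the lowest point, T points up (toward the centre) and the weight mg points down (away from the centre), so the net inward force is T − mg = mv²/r.
T = m(v²/r + g) = 2.19 × ((2.94)²/1.01 + 10.0) = 2.19 × (8.558 + 10.0) = 2.19 × 18.56 = 40.64 N.

40.6 N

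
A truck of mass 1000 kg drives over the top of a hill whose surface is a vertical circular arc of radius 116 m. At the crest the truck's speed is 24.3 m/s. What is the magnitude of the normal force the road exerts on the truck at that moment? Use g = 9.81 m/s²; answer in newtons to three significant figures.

4720 N

At the crest the centripetal acceleration points downward (toward the centre of the arc), so mg − N = mv²/r.
N = m(g − v²/r) = 1000 × (9.81 − (24.3)²/116) = 1000 × (9.81 − 5.090) = 1000 × 4.720 = 4720 N.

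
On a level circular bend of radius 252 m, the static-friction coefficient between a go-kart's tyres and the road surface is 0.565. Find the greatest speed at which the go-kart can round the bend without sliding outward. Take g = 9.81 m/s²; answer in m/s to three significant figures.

37.4 m/s

Friction provides the centripetal force on a flat curve. At maximum speed it is at its limiting value: μ_s m g = m v²/r.
Mass cancels: v_max = √(μ_s g r) = √(0.565 × 9.81 × 252) = √1397 = 37.37 m/s.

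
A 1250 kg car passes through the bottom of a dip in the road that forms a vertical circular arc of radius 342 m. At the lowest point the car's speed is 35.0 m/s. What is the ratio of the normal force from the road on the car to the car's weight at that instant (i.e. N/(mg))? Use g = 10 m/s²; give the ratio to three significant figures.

At the bottom, N − mg = mv²/r, so N = m(v²/r + g) and N/(mg) = v²/(rg) + 1 = (35.0)²/(342 × 10.0) + 1 = 0.3582 + 1 = 1.358.

1.36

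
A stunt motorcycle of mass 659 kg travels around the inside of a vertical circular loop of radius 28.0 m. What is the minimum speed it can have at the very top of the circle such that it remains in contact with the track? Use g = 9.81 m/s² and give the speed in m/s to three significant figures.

At the highest point the centre is directly below, so both the weight and N act inward: N + mg = mv²/r.
At minimum speed N → 0, so mg = mv_min²/r ⇒ v_min = √(g r) = √(9.81 × 28.0) = 16.57 m/s.

16.6 m/s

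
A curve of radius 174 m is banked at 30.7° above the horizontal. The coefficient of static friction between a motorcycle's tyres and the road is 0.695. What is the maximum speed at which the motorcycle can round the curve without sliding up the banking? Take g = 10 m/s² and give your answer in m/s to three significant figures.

At the maximum speed, friction acts down the slope at its limiting value f = μN. Radially (horizontal, toward centre): N sinθ + μN cosθ = mv²/r. Vertically: N cosθ − μN sinθ = mg.
Dividing: v² = r g (sinθ + μcosθ)/(cosθ − μsinθ).
sinθ + μcosθ = 0.5105 + 0.695×0.8599 = 1.108; cosθ − μsinθ = 0.8599 − 0.695×0.5105 = 0.5050.
v² = 174 × 10.0 × 1.108/0.5050 = 3818 m²/s², so v = 61.79 m/s.

61.8 m/s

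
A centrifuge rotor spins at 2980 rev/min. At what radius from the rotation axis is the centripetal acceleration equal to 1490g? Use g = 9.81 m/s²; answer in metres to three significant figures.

ω = 2980 rev/min × 2π/60 = 312.1 rad/s.
a_c = ω²r = 1490g ⇒ r = 1490 × 9.81 / (312.1)² = 14620/97380 = 0.1501 m.

0.150 m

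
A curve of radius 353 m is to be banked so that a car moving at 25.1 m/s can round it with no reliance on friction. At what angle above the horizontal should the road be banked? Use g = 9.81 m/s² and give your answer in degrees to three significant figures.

With no friction, the horizontal component of the normal force provides the centripetal force: N sinθ = mv²/r, while N cosθ = mg vertically.
Dividing: tanθ = v²/(r g) = (25.1)²/(353 × 9.81) = 630.0/3463 = 0.1819.
θ = arctan(0.1819) = 10.31°.

10.3°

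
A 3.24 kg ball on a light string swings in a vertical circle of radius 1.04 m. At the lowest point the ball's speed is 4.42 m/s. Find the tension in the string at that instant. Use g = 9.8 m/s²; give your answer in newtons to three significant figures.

92.6 N

At the lowest point, T points up (toward the centre) and the weight mg points down (away from the centre), so the net inward force is T − mg = mv²/r.
T = m(v²/r + g) = 3.24 × ((4.42)²/1.04 + 9.8) = 3.24 × (18.78 + 9.8) = 3.24 × 28.58 = 92.62 N.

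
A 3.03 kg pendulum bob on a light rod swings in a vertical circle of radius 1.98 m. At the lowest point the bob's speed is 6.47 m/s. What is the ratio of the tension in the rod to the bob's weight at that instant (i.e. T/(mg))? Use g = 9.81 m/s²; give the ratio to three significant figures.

3.16

At the bottom, T − mg = mv²/r, so T = m(v²/r + g) and T/(mg) = v²/(rg) + 1 = (6.47)²/(1.98 × 9.81) + 1 = 2.155 + 1 = 3.155.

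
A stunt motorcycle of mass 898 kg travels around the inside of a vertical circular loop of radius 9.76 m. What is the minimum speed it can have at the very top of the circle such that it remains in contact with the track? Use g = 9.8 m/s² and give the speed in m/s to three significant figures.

9.78 m/s

At the highest point the centre is directly below, so both the weight and N act inward: N + mg = mv²/r.
At minimum speed N → 0, so mg = mv_min²/r ⇒ v_min = √(g r) = √(9.8 × 9.76) = 9.780 m/s.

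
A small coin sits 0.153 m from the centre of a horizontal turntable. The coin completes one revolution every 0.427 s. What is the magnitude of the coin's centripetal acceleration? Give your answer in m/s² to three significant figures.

33.1 m/s²

v = 2πr/T = 2π × 0.153/0.427 = 2.251 m/s.
a_c = v²/r = (2.251)²/0.153 = 5.069/0.153 = 33.13 m/s².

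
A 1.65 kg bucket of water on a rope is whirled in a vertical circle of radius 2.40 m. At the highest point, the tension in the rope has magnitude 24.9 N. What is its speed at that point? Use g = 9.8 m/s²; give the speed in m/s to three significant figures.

At the top, T + mg = mv²/r, so v = √(r(T/m + g)) = √(2.40 × (24.9/1.65 + 9.8)) = √(2.40 × 24.89) = √59.74 = 7.729 m/s.

7.73 m/s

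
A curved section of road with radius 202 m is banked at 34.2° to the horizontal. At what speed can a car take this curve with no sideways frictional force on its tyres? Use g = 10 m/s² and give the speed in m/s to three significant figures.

On a frictionless banked curve, N sinθ = mv²/r and N cosθ = mg, so tanθ = v²/(rg).
v = √(r g tanθ) = √(202 × 10.0 × tan 34.2°) = √(202 × 10.0 × 0.6796) = √1373 = 37.05 m/s.

37.1 m/s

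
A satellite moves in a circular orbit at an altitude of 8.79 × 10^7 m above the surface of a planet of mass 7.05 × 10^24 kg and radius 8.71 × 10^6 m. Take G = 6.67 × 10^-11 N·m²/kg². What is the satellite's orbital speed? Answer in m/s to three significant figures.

Orbital radius r = R + h = 8.71 × 10^6 + 8.79 × 10^7 = 9.661 × 10^7 m.
Gravity supplies the centripetal force: G M m / r² = m v² / r, so v = √(GM/r).
v = √(6.67 × 10^-11 × 7.05 × 10^24 / 9.661 × 10^7) = √(4.867 × 10^6) = 2206 m/s.

2210 m/s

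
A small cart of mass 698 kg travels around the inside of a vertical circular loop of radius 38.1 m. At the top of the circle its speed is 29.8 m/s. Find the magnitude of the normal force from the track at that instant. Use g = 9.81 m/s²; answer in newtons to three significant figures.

9420 N

At the top, both N and the weight mg point inward (toward the centre), so N + mg = mv²/r.
N = m(v²/r − g) = 698 × ((29.8)²/38.1 − 9.81) = 698 × (23.31 − 9.81) = 698 × 13.50 = 9422 N.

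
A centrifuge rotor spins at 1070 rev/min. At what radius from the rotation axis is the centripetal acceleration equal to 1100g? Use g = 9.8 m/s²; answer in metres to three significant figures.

ω = 1070 rev/min × 2π/60 = 112.1 rad/s.
a_c = ω²r = 1100g ⇒ r = 1100 × 9.8 / (112.1)² = 10780/12560 = 0.8586 m.

0.859 m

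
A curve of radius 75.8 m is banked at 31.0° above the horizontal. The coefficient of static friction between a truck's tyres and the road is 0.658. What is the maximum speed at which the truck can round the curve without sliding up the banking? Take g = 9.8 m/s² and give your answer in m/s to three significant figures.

At the maximum speed, friction acts down the slope at its limiting value f = μN. Radially (horizontal, toward centre): N sinθ + μN cosθ = mv²/r. Vertically: N cosθ − μN sinθ = mg.
Dividing: v² = r g (sinθ + μcosθ)/(cosθ − μsinθ).
sinθ + μcosθ = 0.5150 + 0.658×0.8572 = 1.079; cosθ − μsinθ = 0.8572 − 0.658×0.5150 = 0.5183.
v² = 75.8 × 9.8 × 1.079/0.5183 = 1547 m²/s², so v = 39.33 m/s.

39.3 m/s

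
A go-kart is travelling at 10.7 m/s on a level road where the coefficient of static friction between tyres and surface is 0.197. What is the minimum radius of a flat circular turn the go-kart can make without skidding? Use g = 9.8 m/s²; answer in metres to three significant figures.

59.3 m

At the limit, μ_s m g = m v²/r, so r_min = v²/(μ_s g) = (10.7)²/(0.197 × 9.8) = 114.5/1.931 = 59.30 m.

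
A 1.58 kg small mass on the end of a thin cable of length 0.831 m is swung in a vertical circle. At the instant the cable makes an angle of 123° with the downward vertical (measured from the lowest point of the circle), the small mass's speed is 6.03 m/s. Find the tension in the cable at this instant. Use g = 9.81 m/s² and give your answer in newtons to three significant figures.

60.7 N

Take the radial direction toward the centre of the circle as positive. The component of the weight along the string toward the centre is −mg cos φ (φ measured from the bottom), so Newton's second law along the string gives T − mg cos φ = m v²/r.
cos 123° = -0.5446, so T = m(v²/r + g cos φ) = 1.58 × ((6.03)²/0.831 + 9.81 × -0.5446) = 1.58 × (43.76 + (-5.343)) = 1.58 × 38.41 = 60.69 N.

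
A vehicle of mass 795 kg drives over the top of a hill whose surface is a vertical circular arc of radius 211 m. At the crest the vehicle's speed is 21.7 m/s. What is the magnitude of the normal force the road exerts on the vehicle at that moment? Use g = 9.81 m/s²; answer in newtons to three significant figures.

6020 N

At the crest the centripetal acceleration points downward (toward the centre of the arc), so mg − N = mv²/r.
N = m(g − v²/r) = 795 × (9.81 − (21.7)²/211) = 795 × (9.81 − 2.232) = 795 × 7.578 = 6025 N.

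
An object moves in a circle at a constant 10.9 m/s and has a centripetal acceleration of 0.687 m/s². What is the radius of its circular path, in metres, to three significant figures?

173 m

a_c = v²/r ⇒ r = v²/a_c = (10.9)²/0.687 = 118.8/0.687 = 172.9 m.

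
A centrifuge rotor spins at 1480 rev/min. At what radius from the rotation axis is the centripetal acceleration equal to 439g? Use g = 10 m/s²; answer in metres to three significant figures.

ω = 1480 rev/min × 2π/60 = 155.0 rad/s.
a_c = ω²r = 439g ⇒ r = 439 × 10.0 / (155.0)² = 4390/24020 = 0.1828 m.

0.183 m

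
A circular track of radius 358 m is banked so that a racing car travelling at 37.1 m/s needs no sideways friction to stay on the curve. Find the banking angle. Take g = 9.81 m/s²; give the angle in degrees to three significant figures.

21.4°

For a frictionless banked turn: horizontally N sinθ = mv²/r and vertically N cosθ = mg.
Dividing: tanθ = v²/(r g) = (37.1)²/(358 × 9.81) = 1376/3512 = 0.3919.
θ = arctan(0.3919) = 21.40°.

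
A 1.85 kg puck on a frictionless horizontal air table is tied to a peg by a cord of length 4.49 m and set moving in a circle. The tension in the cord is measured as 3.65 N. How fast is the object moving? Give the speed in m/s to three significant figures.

T = m v²/r ⇒ v = √(T r / m) = √(3.65 × 4.49 / 1.85) = √8.859 = 2.976 m/s.

2.98 m/s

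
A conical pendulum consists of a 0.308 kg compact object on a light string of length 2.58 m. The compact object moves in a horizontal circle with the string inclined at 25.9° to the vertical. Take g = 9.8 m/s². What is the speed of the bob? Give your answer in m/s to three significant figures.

2.32 m/s

The radius of the circle is r = L sinθ = 2.58 × sin 25.9° = 1.127 m.
Horizontally T sinθ = mv²/r and vertically T cosθ = mg, so tanθ = v²/(rg).
v = √(r g tanθ) = √(1.127 × 9.8 × 0.4856) = √5.363 = 2.316 m/s.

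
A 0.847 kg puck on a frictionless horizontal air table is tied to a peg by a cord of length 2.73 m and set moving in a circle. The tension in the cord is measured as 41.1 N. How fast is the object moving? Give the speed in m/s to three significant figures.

T = m v²/r ⇒ v = √(T r / m) = √(41.1 × 2.73 / 0.847) = √132.5 = 11.51 m/s.

11.5 m/s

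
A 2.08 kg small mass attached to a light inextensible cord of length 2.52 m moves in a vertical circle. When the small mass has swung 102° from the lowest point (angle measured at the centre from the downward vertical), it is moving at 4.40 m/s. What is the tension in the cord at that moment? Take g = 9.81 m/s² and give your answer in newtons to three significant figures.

Take the radial direction toward the centre of the circle as positive. The component of the weight along the string toward the centre is −mg cos φ (φ measured from the bottom), so Newton's second law along the string gives T − mg cos φ = m v²/r.
cos 102° = -0.2079, so T = m(v²/r + g cos φ) = 2.08 × ((4.40)²/2.52 + 9.81 × -0.2079) = 2.08 × (7.683 + (-2.040)) = 2.08 × 5.643 = 11.74 N.

11.7 N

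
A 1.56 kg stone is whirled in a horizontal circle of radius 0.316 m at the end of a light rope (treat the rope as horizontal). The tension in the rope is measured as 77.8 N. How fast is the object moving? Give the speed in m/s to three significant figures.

3.97 m/s

T = m v²/r ⇒ v = √(T r / m) = √(77.8 × 0.316 / 1.56) = √15.76 = 3.970 m/s.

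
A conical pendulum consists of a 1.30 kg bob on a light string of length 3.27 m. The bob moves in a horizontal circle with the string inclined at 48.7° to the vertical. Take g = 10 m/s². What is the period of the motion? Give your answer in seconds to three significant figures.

2.92 s

r = L sinθ = 2.457 m. From T sinθ = mω²r and T cosθ = mg: tanθ = ω²r/g, so ω² = g tanθ / r = g/(L cosθ).
ω = √(g/(L cosθ)) = √(10.0/(3.27 × 0.6600)) = √4.633 = 2.153 rad/s.
Period = 2π/ω = 2.919 s.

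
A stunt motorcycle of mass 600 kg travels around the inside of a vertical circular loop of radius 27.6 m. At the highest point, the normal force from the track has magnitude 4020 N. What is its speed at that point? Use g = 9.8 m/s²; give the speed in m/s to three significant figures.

21.3 m/s

At the top, N + mg = mv²/r, so v = √(r(N/m + g)) = √(27.6 × (4020/600 + 9.8)) = √(27.6 × 16.50) = √455.4 = 21.34 m/s.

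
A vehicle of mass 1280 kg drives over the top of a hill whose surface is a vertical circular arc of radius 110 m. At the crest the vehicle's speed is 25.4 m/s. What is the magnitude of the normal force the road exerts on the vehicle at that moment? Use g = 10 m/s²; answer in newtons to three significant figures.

5290 N

At the crest the centripetal acceleration points downward (toward the centre of the arc), so mg − N = mv²/r.
N = m(g − v²/r) = 1280 × (10.0 − (25.4)²/110) = 1280 × (10.0 − 5.865) = 1280 × 4.135 = 5293 N.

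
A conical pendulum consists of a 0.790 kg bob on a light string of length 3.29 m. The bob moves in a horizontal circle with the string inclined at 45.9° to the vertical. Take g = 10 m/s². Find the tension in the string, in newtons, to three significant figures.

Vertically the bob has no acceleration, so T cosθ = mg.
T = mg/cosθ = 0.790 × 10.0 / cos 45.9° = 7.900/0.6959 = 11.35 N.

11.4 N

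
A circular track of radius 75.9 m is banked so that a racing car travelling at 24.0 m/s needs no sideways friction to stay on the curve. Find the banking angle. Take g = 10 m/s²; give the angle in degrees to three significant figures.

37.2°

With no friction, the horizontal component of the normal force provides the centripetal force: N sinθ = mv²/r, while N cosθ = mg vertically.
Dividing: tanθ = v²/(r g) = (24.0)²/(75.9 × 10.0) = 576.0/759.0 = 0.7589.
θ = arctan(0.7589) = 37.19°.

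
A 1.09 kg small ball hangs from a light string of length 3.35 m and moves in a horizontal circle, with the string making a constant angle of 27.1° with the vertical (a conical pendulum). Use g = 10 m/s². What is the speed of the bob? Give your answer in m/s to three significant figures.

The radius of the circle is r = L sinθ = 3.35 × sin 27.1° = 1.526 m.
Horizontally T sinθ = mv²/r and vertically T cosθ = mg, so tanθ = v²/(rg).
v = √(r g tanθ) = √(1.526 × 10.0 × 0.5117) = √7.809 = 2.795 m/s.

2.79 m/s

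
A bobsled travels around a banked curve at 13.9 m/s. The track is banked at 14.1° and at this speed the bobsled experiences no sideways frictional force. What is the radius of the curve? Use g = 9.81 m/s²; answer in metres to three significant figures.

Frictionless banking: tanθ = v²/(rg), so r = v²/(g tanθ).
r = (13.9)²/(9.81 × tan 14.1°) = 193.2/(9.81 × 0.2512) = 193.2/2.464 = 78.41 m.

78.4 m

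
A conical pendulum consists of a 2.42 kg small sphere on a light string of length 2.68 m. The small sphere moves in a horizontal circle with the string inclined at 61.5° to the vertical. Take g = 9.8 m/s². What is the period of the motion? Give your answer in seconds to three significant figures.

2.27 s

r = L sinθ = 2.355 m. From T sinθ = mω²r and T cosθ = mg: tanθ = ω²r/g, so ω² = g tanθ / r = g/(L cosθ).
ω = √(g/(L cosθ)) = √(9.8/(2.68 × 0.4772)) = √7.664 = 2.768 rad/s.
Period = 2π/ω = 2.270 s.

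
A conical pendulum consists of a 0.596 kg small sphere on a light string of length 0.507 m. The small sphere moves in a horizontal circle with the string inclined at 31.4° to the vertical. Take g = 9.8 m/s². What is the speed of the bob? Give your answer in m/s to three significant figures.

1.26 m/s

The radius of the circle is r = L sinθ = 0.507 × sin 31.4° = 0.2642 m.
Horizontally T sinθ = mv²/r and vertically T cosθ = mg, so tanθ = v²/(rg).
v = √(r g tanθ) = √(0.2642 × 9.8 × 0.6104) = √1.580 = 1.257 m/s.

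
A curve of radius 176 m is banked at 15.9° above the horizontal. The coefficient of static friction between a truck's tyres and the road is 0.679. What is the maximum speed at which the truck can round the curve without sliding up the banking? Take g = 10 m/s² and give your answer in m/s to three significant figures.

45.9 m/s

At the maximum speed, friction acts down the slope at its limiting value f = μN. Radially (horizontal, toward centre): N sinθ + μN cosθ = mv²/r. Vertically: N cosθ − μN sinθ = mg.
Dividing: v² = r g (sinθ + μcosθ)/(cosθ − μsinθ).
sinθ + μcosθ = 0.2740 + 0.679×0.9617 = 0.9270; cosθ − μsinθ = 0.9617 − 0.679×0.2740 = 0.7757.
v² = 176 × 10.0 × 0.9270/0.7757 = 2103 m²/s², so v = 45.86 m/s.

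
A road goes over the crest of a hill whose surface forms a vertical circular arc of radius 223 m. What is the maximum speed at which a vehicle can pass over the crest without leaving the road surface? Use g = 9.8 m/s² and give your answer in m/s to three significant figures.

At the crest the centre of the circle is below the vehicle, so the net downward (centripetal) force is mg − N = mv²/r.
The vehicle leaves the road when N → 0, giving v_max = √(g r) = √(9.8 × 223) = 46.75 m/s.

46.7 m/s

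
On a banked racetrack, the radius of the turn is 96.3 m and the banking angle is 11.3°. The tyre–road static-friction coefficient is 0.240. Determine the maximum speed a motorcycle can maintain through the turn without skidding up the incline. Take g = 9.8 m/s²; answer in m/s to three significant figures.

At the maximum speed, friction acts down the slope at its limiting value f = μN. Radially (horizontal, toward centre): N sinθ + μN cosθ = mv²/r. Vertically: N cosθ − μN sinθ = mg.
Dividing: v² = r g (sinθ + μcosθ)/(cosθ − μsinθ).
sinθ + μcosθ = 0.1959 + 0.240×0.9806 = 0.4313; cosθ − μsinθ = 0.9806 − 0.240×0.1959 = 0.9336.
v² = 96.3 × 9.8 × 0.4313/0.9336 = 436.0 m²/s², so v = 20.88 m/s.

20.9 m/s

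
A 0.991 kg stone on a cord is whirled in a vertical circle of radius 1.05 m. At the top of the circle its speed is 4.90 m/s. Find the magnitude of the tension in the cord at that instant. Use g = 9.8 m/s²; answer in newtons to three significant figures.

At the top, both T and the weight mg point inward (toward the centre), so T + mg = mv²/r.
T = m(v²/r − g) = 0.991 × ((4.90)²/1.05 − 9.8) = 0.991 × (22.87 − 9.8) = 0.991 × 13.07 = 12.95 N.

12.9 N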